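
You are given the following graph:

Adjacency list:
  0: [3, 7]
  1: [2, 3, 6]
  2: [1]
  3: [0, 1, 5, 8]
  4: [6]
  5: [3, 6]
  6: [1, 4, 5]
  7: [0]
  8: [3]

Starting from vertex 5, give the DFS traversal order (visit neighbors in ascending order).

DFS from vertex 5 (neighbors processed in ascending order):
Visit order: 5, 3, 0, 7, 1, 2, 6, 4, 8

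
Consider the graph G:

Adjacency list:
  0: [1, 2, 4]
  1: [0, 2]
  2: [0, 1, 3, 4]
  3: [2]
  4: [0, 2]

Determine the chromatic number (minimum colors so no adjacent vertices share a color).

The graph has a maximum clique of size 3 (lower bound on chromatic number).
A valid 3-coloring: {0: 1, 1: 2, 2: 0, 3: 1, 4: 2}.
Chromatic number = 3.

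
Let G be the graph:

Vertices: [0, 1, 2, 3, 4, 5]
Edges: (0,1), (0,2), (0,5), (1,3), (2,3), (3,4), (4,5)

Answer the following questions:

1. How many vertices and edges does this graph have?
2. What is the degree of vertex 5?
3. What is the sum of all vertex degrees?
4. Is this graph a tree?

Count: 6 vertices, 7 edges.
Vertex 5 has neighbors [0, 4], degree = 2.
Handshaking lemma: 2 * 7 = 14.
A tree on 6 vertices has 5 edges. This graph has 7 edges (2 extra). Not a tree.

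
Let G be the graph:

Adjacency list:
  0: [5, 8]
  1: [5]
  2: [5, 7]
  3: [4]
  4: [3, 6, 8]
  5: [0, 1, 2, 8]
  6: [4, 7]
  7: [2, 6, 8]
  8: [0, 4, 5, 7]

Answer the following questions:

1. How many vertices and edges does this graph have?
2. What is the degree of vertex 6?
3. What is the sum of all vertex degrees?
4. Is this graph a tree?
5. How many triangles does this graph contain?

Count: 9 vertices, 11 edges.
Vertex 6 has neighbors [4, 7], degree = 2.
Handshaking lemma: 2 * 11 = 22.
A tree on 9 vertices has 8 edges. This graph has 11 edges (3 extra). Not a tree.
Number of triangles = 1.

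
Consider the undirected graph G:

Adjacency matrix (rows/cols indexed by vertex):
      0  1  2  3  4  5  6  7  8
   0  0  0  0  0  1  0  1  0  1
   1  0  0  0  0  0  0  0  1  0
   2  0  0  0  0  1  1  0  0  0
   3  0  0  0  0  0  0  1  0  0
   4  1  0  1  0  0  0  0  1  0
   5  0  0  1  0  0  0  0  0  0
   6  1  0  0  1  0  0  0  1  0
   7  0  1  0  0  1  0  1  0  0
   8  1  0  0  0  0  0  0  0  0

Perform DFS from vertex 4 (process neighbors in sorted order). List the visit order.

DFS from vertex 4 (neighbors processed in ascending order):
Visit order: 4, 0, 6, 3, 7, 1, 8, 2, 5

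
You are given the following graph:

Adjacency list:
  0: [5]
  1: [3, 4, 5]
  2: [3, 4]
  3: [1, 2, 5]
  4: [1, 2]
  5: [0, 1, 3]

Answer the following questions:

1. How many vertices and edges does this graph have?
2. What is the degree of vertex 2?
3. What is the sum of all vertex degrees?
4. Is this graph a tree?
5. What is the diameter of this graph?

Count: 6 vertices, 7 edges.
Vertex 2 has neighbors [3, 4], degree = 2.
Handshaking lemma: 2 * 7 = 14.
A tree on 6 vertices has 5 edges. This graph has 7 edges (2 extra). Not a tree.
Diameter (longest shortest path) = 3.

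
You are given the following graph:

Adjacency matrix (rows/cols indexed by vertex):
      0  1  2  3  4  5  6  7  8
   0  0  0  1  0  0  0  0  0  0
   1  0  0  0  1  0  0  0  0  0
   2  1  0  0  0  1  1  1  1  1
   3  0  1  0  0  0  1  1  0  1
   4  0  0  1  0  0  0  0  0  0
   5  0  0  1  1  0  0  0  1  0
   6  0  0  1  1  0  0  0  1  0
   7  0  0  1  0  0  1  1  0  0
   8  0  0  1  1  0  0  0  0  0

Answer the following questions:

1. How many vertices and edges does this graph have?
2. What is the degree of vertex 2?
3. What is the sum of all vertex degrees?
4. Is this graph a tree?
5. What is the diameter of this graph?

Count: 9 vertices, 12 edges.
Vertex 2 has neighbors [0, 4, 5, 6, 7, 8], degree = 6.
Handshaking lemma: 2 * 12 = 24.
A tree on 9 vertices has 8 edges. This graph has 12 edges (4 extra). Not a tree.
Diameter (longest shortest path) = 4.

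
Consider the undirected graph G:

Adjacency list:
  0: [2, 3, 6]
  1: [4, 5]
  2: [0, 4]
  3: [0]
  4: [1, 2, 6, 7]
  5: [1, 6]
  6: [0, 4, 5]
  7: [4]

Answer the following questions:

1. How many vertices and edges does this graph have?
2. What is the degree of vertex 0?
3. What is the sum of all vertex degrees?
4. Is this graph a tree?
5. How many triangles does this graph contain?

Count: 8 vertices, 9 edges.
Vertex 0 has neighbors [2, 3, 6], degree = 3.
Handshaking lemma: 2 * 9 = 18.
A tree on 8 vertices has 7 edges. This graph has 9 edges (2 extra). Not a tree.
Number of triangles = 0.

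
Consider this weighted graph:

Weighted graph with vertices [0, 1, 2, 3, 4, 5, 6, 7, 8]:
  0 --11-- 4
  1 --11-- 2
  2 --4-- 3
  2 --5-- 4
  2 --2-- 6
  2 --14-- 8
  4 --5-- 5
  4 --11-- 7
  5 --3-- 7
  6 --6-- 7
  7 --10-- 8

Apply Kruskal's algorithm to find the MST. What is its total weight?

Applying Kruskal's algorithm (sort edges by weight, add if no cycle):
  Add (2,6) w=2
  Add (5,7) w=3
  Add (2,3) w=4
  Add (2,4) w=5
  Add (4,5) w=5
  Skip (6,7) w=6 (creates cycle)
  Add (7,8) w=10
  Add (0,4) w=11
  Add (1,2) w=11
  Skip (4,7) w=11 (creates cycle)
  Skip (2,8) w=14 (creates cycle)
MST weight = 51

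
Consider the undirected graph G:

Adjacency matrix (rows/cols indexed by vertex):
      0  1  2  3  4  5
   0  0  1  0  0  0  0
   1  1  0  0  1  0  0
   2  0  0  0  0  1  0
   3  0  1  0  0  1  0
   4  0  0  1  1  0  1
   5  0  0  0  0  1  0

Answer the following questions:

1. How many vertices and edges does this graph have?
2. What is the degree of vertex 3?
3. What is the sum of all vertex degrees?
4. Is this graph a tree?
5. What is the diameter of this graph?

Count: 6 vertices, 5 edges.
Vertex 3 has neighbors [1, 4], degree = 2.
Handshaking lemma: 2 * 5 = 10.
A graph is a tree iff it is connected and has exactly n-1 edges. This graph is connected (all 6 vertices in one component) and has 6-1 = 5 edges. It is a tree.
Diameter (longest shortest path) = 4.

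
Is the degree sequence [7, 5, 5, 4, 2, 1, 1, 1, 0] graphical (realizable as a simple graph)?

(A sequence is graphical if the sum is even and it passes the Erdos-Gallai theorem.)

Sum of degrees = 26. Sum is even but fails Erdos-Gallai. The sequence is NOT graphical.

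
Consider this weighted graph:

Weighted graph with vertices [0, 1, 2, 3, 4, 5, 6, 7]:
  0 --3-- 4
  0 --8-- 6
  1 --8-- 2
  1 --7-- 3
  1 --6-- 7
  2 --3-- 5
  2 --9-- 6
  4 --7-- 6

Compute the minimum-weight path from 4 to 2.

Using Dijkstra's algorithm from vertex 4:
Shortest path: 4 -> 6 -> 2
Total weight: 7 + 9 = 16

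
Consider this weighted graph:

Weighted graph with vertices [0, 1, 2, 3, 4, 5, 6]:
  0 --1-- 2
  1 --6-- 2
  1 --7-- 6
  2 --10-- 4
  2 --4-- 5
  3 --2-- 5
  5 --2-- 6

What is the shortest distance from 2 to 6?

Using Dijkstra's algorithm from vertex 2:
Shortest path: 2 -> 5 -> 6
Total weight: 4 + 2 = 6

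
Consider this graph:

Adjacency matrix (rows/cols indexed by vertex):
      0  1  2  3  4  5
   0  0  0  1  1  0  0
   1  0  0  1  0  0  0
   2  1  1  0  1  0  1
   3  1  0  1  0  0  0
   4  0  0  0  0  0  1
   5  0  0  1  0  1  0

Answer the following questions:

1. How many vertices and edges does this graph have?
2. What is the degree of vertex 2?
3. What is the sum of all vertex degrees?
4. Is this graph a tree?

Count: 6 vertices, 6 edges.
Vertex 2 has neighbors [0, 1, 3, 5], degree = 4.
Handshaking lemma: 2 * 6 = 12.
A tree on 6 vertices has 5 edges. This graph has 6 edges (1 extra). Not a tree.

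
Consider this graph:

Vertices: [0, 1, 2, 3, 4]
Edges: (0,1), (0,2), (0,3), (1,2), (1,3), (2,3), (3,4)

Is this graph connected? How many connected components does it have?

Checking connectivity: the graph has 1 connected component(s).
All vertices are reachable from each other. The graph IS connected.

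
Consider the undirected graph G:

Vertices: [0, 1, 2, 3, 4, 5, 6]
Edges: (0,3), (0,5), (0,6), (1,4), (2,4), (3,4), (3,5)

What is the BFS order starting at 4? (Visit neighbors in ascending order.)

BFS from vertex 4 (neighbors processed in ascending order):
Visit order: 4, 1, 2, 3, 0, 5, 6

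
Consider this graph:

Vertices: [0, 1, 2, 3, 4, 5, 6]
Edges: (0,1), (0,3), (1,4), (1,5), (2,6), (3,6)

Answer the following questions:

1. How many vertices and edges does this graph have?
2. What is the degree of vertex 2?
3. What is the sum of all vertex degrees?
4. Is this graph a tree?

Count: 7 vertices, 6 edges.
Vertex 2 has neighbors [6], degree = 1.
Handshaking lemma: 2 * 6 = 12.
A graph is a tree iff it is connected and has exactly n-1 edges. This graph is connected (all 7 vertices in one component) and has 7-1 = 6 edges. It is a tree.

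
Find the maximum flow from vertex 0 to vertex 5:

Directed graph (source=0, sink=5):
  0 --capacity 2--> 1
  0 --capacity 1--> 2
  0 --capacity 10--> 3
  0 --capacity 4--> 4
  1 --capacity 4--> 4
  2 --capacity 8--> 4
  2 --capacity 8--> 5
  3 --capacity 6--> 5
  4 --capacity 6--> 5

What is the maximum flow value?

Computing max flow:
  Flow on (0->1): 2/2
  Flow on (0->2): 1/1
  Flow on (0->3): 6/10
  Flow on (0->4): 4/4
  Flow on (1->4): 2/4
  Flow on (2->5): 1/8
  Flow on (3->5): 6/6
  Flow on (4->5): 6/6
Maximum flow = 13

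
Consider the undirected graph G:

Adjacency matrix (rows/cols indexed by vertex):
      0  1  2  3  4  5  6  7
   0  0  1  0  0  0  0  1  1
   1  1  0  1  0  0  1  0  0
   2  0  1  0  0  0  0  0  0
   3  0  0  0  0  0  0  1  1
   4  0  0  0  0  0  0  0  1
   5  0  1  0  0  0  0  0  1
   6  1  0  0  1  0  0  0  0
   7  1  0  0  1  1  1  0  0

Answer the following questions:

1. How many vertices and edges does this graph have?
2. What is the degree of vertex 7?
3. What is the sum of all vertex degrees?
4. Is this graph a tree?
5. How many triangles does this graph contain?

Count: 8 vertices, 9 edges.
Vertex 7 has neighbors [0, 3, 4, 5], degree = 4.
Handshaking lemma: 2 * 9 = 18.
A tree on 8 vertices has 7 edges. This graph has 9 edges (2 extra). Not a tree.
Number of triangles = 0.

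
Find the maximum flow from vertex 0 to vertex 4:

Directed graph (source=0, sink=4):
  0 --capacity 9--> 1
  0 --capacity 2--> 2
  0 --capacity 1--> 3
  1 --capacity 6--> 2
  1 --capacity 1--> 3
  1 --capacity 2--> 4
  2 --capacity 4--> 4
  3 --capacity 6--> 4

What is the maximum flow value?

Computing max flow:
  Flow on (0->1): 5/9
  Flow on (0->2): 2/2
  Flow on (0->3): 1/1
  Flow on (1->2): 2/6
  Flow on (1->3): 1/1
  Flow on (1->4): 2/2
  Flow on (2->4): 4/4
  Flow on (3->4): 2/6
Maximum flow = 8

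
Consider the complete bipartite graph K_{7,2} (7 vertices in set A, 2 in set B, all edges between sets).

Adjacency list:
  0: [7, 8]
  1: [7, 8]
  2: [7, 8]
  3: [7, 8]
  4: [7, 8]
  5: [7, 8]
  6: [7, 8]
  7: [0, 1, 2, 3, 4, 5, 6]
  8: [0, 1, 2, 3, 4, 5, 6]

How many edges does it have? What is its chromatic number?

K_{7,2} has 7 * 2 = 14 edges.
Bipartite graphs have chromatic number 2 (color each partition differently).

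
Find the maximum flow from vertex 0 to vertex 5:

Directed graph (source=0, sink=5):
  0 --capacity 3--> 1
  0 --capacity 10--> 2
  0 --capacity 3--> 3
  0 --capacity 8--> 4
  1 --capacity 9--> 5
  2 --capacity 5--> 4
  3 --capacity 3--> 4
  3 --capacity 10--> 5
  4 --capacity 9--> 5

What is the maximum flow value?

Computing max flow:
  Flow on (0->1): 3/3
  Flow on (0->2): 5/10
  Flow on (0->3): 3/3
  Flow on (0->4): 4/8
  Flow on (1->5): 3/9
  Flow on (2->4): 5/5
  Flow on (3->5): 3/10
  Flow on (4->5): 9/9
Maximum flow = 15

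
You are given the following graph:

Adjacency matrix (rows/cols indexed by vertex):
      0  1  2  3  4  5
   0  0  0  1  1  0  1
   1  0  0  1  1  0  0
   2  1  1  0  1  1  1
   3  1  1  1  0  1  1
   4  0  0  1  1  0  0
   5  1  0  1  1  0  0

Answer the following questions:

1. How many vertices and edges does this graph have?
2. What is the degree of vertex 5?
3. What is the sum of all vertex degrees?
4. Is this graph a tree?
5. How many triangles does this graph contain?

Count: 6 vertices, 10 edges.
Vertex 5 has neighbors [0, 2, 3], degree = 3.
Handshaking lemma: 2 * 10 = 20.
A tree on 6 vertices has 5 edges. This graph has 10 edges (5 extra). Not a tree.
Number of triangles = 6.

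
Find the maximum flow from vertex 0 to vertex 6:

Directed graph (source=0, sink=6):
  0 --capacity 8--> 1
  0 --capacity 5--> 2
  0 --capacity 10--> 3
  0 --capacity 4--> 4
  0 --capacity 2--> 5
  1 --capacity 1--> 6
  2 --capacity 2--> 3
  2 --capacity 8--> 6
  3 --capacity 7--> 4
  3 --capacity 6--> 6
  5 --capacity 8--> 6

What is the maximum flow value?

Computing max flow:
  Flow on (0->1): 1/8
  Flow on (0->2): 5/5
  Flow on (0->3): 6/10
  Flow on (0->5): 2/2
  Flow on (1->6): 1/1
  Flow on (2->6): 5/8
  Flow on (3->6): 6/6
  Flow on (5->6): 2/8
Maximum flow = 14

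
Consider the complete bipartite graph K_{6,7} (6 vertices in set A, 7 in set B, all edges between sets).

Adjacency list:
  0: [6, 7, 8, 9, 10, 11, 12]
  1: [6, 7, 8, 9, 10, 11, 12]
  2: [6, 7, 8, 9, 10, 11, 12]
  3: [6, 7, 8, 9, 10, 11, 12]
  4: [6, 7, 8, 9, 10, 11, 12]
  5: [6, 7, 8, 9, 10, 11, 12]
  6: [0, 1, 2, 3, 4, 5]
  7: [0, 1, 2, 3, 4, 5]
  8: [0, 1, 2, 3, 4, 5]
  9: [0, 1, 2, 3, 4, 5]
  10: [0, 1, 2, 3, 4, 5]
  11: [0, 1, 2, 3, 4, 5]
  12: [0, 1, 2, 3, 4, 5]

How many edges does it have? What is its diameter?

K_{6,7} has 6 * 7 = 42 edges.
Any vertex reaches any opposite-side vertex in 1 step; same-side vertices reach in 2 steps via any opposite-side vertex.
Diameter = 2.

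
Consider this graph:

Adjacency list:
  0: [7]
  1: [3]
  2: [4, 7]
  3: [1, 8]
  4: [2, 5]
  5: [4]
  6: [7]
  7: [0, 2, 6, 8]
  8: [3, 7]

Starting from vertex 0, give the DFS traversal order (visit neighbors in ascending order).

DFS from vertex 0 (neighbors processed in ascending order):
Visit order: 0, 7, 2, 4, 5, 6, 8, 3, 1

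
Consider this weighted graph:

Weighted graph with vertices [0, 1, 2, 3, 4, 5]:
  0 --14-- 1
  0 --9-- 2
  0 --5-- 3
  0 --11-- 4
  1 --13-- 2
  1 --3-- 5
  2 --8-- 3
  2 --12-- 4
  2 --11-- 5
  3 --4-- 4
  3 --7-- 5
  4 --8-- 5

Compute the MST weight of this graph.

Applying Kruskal's algorithm (sort edges by weight, add if no cycle):
  Add (1,5) w=3
  Add (3,4) w=4
  Add (0,3) w=5
  Add (3,5) w=7
  Add (2,3) w=8
  Skip (4,5) w=8 (creates cycle)
  Skip (0,2) w=9 (creates cycle)
  Skip (0,4) w=11 (creates cycle)
  Skip (2,5) w=11 (creates cycle)
  Skip (2,4) w=12 (creates cycle)
  Skip (1,2) w=13 (creates cycle)
  Skip (0,1) w=14 (creates cycle)
MST weight = 27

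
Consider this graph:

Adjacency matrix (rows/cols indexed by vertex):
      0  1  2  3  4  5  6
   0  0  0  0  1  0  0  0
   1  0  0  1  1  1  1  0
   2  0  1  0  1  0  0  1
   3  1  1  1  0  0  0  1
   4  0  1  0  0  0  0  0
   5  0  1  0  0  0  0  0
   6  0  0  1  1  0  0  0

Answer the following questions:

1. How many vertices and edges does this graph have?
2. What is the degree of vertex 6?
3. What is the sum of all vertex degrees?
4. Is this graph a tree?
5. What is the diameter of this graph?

Count: 7 vertices, 8 edges.
Vertex 6 has neighbors [2, 3], degree = 2.
Handshaking lemma: 2 * 8 = 16.
A tree on 7 vertices has 6 edges. This graph has 8 edges (2 extra). Not a tree.
Diameter (longest shortest path) = 3.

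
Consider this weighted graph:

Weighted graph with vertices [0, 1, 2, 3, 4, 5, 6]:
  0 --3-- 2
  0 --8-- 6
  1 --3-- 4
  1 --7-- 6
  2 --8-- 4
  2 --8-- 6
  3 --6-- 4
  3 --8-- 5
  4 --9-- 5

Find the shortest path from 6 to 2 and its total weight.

Using Dijkstra's algorithm from vertex 6:
Shortest path: 6 -> 2
Total weight: 8 = 8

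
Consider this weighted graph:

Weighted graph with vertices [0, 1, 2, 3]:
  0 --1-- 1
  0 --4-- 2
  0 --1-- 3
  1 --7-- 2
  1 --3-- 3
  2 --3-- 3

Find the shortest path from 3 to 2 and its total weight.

Using Dijkstra's algorithm from vertex 3:
Shortest path: 3 -> 2
Total weight: 3 = 3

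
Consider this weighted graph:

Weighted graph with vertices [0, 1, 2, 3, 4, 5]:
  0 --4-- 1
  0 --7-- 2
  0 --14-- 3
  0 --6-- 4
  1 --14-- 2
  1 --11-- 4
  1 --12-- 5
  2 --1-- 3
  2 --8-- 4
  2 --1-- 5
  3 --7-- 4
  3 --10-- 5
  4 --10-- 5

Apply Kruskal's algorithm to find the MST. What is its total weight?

Applying Kruskal's algorithm (sort edges by weight, add if no cycle):
  Add (2,5) w=1
  Add (2,3) w=1
  Add (0,1) w=4
  Add (0,4) w=6
  Add (0,2) w=7
  Skip (3,4) w=7 (creates cycle)
  Skip (2,4) w=8 (creates cycle)
  Skip (3,5) w=10 (creates cycle)
  Skip (4,5) w=10 (creates cycle)
  Skip (1,4) w=11 (creates cycle)
  Skip (1,5) w=12 (creates cycle)
  Skip (0,3) w=14 (creates cycle)
  Skip (1,2) w=14 (creates cycle)
MST weight = 19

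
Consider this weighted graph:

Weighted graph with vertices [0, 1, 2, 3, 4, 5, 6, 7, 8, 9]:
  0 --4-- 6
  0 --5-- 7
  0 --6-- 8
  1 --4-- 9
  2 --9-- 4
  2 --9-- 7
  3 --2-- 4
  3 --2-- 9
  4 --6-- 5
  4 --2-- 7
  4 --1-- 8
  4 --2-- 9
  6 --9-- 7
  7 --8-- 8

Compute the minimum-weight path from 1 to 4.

Using Dijkstra's algorithm from vertex 1:
Shortest path: 1 -> 9 -> 4
Total weight: 4 + 2 = 6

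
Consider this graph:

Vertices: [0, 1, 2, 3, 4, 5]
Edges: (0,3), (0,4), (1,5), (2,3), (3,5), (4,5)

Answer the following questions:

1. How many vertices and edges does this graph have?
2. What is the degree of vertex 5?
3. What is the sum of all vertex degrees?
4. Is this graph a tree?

Count: 6 vertices, 6 edges.
Vertex 5 has neighbors [1, 3, 4], degree = 3.
Handshaking lemma: 2 * 6 = 12.
A tree on 6 vertices has 5 edges. This graph has 6 edges (1 extra). Not a tree.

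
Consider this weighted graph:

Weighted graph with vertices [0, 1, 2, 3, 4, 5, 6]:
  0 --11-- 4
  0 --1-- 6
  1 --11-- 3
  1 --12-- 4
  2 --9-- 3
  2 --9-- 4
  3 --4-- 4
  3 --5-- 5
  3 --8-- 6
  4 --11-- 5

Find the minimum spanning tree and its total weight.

Applying Kruskal's algorithm (sort edges by weight, add if no cycle):
  Add (0,6) w=1
  Add (3,4) w=4
  Add (3,5) w=5
  Add (3,6) w=8
  Add (2,3) w=9
  Skip (2,4) w=9 (creates cycle)
  Skip (0,4) w=11 (creates cycle)
  Add (1,3) w=11
  Skip (4,5) w=11 (creates cycle)
  Skip (1,4) w=12 (creates cycle)
MST weight = 38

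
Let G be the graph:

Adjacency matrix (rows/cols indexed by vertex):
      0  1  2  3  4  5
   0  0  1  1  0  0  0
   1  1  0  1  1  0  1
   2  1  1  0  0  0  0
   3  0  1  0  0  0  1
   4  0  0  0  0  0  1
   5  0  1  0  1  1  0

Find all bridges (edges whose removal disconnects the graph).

A bridge is an edge whose removal increases the number of connected components.
Bridges found: (4,5)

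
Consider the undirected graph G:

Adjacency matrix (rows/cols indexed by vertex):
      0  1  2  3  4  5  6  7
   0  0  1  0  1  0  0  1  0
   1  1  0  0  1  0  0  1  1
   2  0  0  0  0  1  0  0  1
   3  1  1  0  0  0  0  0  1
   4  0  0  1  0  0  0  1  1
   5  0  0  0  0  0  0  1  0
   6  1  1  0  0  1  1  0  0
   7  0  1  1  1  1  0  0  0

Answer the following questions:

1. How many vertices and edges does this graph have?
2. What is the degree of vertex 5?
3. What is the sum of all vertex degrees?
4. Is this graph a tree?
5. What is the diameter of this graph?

Count: 8 vertices, 12 edges.
Vertex 5 has neighbors [6], degree = 1.
Handshaking lemma: 2 * 12 = 24.
A tree on 8 vertices has 7 edges. This graph has 12 edges (5 extra). Not a tree.
Diameter (longest shortest path) = 3.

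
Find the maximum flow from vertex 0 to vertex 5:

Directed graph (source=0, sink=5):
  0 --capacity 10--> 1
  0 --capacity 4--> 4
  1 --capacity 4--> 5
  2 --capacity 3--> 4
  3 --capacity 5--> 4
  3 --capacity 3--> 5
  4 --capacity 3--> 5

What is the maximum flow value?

Computing max flow:
  Flow on (0->1): 4/10
  Flow on (0->4): 3/4
  Flow on (1->5): 4/4
  Flow on (4->5): 3/3
Maximum flow = 7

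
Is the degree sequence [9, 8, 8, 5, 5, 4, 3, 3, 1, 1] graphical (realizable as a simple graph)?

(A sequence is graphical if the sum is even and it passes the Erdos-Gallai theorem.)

Sum of degrees = 47. Sum is odd, so the sequence is NOT graphical.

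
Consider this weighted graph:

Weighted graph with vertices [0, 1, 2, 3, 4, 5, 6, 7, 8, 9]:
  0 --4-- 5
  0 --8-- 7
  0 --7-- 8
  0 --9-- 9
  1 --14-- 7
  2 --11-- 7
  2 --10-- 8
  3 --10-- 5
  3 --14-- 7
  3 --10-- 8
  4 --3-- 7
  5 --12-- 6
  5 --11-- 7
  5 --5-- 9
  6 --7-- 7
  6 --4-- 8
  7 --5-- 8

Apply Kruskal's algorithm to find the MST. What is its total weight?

Applying Kruskal's algorithm (sort edges by weight, add if no cycle):
  Add (4,7) w=3
  Add (0,5) w=4
  Add (6,8) w=4
  Add (5,9) w=5
  Add (7,8) w=5
  Add (0,8) w=7
  Skip (6,7) w=7 (creates cycle)
  Skip (0,7) w=8 (creates cycle)
  Skip (0,9) w=9 (creates cycle)
  Add (2,8) w=10
  Add (3,5) w=10
  Skip (3,8) w=10 (creates cycle)
  Skip (2,7) w=11 (creates cycle)
  Skip (5,7) w=11 (creates cycle)
  Skip (5,6) w=12 (creates cycle)
  Add (1,7) w=14
  Skip (3,7) w=14 (creates cycle)
MST weight = 62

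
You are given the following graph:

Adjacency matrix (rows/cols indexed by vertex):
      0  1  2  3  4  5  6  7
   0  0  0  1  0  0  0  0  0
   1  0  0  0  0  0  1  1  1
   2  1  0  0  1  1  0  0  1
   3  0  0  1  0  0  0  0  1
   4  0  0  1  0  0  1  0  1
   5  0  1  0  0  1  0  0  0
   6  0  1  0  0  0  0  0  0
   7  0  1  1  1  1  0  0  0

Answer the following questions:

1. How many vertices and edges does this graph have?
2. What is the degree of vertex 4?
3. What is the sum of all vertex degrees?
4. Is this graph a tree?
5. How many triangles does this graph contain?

Count: 8 vertices, 10 edges.
Vertex 4 has neighbors [2, 5, 7], degree = 3.
Handshaking lemma: 2 * 10 = 20.
A tree on 8 vertices has 7 edges. This graph has 10 edges (3 extra). Not a tree.
Number of triangles = 2.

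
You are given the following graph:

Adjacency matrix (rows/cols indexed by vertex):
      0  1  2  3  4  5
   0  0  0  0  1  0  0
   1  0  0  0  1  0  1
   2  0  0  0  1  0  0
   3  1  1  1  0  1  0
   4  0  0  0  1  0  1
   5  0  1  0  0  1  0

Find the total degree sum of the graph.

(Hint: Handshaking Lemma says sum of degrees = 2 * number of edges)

Count edges: 6 edges.
By Handshaking Lemma: sum of degrees = 2 * 6 = 12.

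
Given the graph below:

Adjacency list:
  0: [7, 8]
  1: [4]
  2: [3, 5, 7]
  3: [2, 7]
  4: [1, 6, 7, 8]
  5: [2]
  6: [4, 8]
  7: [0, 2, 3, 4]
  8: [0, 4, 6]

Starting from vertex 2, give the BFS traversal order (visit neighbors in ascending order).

BFS from vertex 2 (neighbors processed in ascending order):
Visit order: 2, 3, 5, 7, 0, 4, 8, 1, 6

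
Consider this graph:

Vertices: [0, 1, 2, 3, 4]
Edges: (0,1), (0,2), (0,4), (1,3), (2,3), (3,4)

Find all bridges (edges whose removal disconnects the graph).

No bridges found. The graph is 2-edge-connected (no single edge removal disconnects it).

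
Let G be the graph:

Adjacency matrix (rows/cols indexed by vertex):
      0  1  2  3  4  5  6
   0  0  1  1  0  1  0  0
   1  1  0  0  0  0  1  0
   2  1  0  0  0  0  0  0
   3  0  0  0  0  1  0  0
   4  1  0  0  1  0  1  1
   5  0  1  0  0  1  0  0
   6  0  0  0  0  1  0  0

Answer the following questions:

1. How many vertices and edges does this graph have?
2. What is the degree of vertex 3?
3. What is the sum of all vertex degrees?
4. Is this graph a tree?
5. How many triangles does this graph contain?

Count: 7 vertices, 7 edges.
Vertex 3 has neighbors [4], degree = 1.
Handshaking lemma: 2 * 7 = 14.
A tree on 7 vertices has 6 edges. This graph has 7 edges (1 extra). Not a tree.
Number of triangles = 0.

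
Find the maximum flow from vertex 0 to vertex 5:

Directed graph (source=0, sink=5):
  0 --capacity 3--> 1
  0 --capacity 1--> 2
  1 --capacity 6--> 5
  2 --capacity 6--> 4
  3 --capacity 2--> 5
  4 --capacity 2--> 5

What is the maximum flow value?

Computing max flow:
  Flow on (0->1): 3/3
  Flow on (0->2): 1/1
  Flow on (1->5): 3/6
  Flow on (2->4): 1/6
  Flow on (4->5): 1/2
Maximum flow = 4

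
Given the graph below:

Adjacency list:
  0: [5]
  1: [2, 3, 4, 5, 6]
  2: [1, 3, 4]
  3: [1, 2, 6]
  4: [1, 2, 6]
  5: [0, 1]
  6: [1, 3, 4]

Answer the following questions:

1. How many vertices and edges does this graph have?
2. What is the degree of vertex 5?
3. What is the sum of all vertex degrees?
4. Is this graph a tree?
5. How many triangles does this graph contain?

Count: 7 vertices, 10 edges.
Vertex 5 has neighbors [0, 1], degree = 2.
Handshaking lemma: 2 * 10 = 20.
A tree on 7 vertices has 6 edges. This graph has 10 edges (4 extra). Not a tree.
Number of triangles = 4.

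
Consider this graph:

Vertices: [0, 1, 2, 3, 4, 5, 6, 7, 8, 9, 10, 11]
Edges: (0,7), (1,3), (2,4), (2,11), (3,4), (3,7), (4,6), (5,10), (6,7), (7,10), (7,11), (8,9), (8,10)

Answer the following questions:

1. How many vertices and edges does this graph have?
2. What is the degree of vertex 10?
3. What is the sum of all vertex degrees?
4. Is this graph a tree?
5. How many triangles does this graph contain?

Count: 12 vertices, 13 edges.
Vertex 10 has neighbors [5, 7, 8], degree = 3.
Handshaking lemma: 2 * 13 = 26.
A tree on 12 vertices has 11 edges. This graph has 13 edges (2 extra). Not a tree.
Number of triangles = 0.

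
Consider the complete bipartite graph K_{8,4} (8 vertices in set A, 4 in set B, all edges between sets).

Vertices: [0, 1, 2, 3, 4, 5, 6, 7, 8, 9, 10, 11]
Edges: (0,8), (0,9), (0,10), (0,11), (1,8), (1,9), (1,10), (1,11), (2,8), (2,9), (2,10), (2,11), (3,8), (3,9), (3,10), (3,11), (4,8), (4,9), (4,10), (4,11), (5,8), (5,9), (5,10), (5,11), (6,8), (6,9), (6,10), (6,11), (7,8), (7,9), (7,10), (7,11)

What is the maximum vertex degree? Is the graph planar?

Set-A vertices have degree 4; set-B vertices have degree 8. Maximum degree = max(8,4) = 8.
K_{8,4} contains K_{3,3} as a subgraph (since both sides have >= 3 vertices); by Kuratowski's theorem it is not planar.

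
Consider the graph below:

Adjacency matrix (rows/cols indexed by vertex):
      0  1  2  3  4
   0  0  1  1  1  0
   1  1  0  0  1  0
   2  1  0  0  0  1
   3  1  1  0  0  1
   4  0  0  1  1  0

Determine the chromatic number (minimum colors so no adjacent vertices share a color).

The graph has a maximum clique of size 3 (lower bound on chromatic number).
A valid 3-coloring: {0: 0, 1: 2, 2: 1, 3: 1, 4: 0}.
Chromatic number = 3.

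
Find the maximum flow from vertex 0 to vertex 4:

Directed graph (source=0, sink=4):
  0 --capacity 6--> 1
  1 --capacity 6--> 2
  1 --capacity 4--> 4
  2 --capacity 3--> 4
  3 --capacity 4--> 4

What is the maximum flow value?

Computing max flow:
  Flow on (0->1): 6/6
  Flow on (1->2): 2/6
  Flow on (1->4): 4/4
  Flow on (2->4): 2/3
Maximum flow = 6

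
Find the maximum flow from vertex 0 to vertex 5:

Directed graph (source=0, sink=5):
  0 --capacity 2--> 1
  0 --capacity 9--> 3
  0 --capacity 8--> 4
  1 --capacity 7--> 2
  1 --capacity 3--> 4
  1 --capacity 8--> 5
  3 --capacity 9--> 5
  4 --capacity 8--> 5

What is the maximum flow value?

Computing max flow:
  Flow on (0->1): 2/2
  Flow on (0->3): 9/9
  Flow on (0->4): 8/8
  Flow on (1->5): 2/8
  Flow on (3->5): 9/9
  Flow on (4->5): 8/8
Maximum flow = 19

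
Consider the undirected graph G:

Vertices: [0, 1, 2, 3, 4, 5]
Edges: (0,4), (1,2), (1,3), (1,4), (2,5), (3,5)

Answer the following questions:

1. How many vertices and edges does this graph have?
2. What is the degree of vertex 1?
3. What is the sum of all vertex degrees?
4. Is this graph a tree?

Count: 6 vertices, 6 edges.
Vertex 1 has neighbors [2, 3, 4], degree = 3.
Handshaking lemma: 2 * 6 = 12.
A tree on 6 vertices has 5 edges. This graph has 6 edges (1 extra). Not a tree.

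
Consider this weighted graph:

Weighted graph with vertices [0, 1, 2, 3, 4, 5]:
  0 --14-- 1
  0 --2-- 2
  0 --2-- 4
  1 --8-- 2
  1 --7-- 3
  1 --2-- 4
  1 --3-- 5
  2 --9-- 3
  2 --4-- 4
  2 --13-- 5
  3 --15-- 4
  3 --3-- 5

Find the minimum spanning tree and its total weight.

Applying Kruskal's algorithm (sort edges by weight, add if no cycle):
  Add (0,4) w=2
  Add (0,2) w=2
  Add (1,4) w=2
  Add (1,5) w=3
  Add (3,5) w=3
  Skip (2,4) w=4 (creates cycle)
  Skip (1,3) w=7 (creates cycle)
  Skip (1,2) w=8 (creates cycle)
  Skip (2,3) w=9 (creates cycle)
  Skip (2,5) w=13 (creates cycle)
  Skip (0,1) w=14 (creates cycle)
  Skip (3,4) w=15 (creates cycle)
MST weight = 12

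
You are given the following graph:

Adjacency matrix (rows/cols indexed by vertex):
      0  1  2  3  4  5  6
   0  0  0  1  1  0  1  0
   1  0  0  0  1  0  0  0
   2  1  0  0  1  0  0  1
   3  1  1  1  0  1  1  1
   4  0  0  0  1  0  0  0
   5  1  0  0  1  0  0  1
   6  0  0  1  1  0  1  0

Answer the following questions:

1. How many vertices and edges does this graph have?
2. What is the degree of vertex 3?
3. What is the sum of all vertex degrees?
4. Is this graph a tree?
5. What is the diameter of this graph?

Count: 7 vertices, 10 edges.
Vertex 3 has neighbors [0, 1, 2, 4, 5, 6], degree = 6.
Handshaking lemma: 2 * 10 = 20.
A tree on 7 vertices has 6 edges. This graph has 10 edges (4 extra). Not a tree.
Diameter (longest shortest path) = 2.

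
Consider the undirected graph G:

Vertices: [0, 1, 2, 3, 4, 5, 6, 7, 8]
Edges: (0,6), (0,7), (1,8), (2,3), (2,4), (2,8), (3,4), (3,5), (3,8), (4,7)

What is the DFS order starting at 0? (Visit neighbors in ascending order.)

DFS from vertex 0 (neighbors processed in ascending order):
Visit order: 0, 6, 7, 4, 2, 3, 5, 8, 1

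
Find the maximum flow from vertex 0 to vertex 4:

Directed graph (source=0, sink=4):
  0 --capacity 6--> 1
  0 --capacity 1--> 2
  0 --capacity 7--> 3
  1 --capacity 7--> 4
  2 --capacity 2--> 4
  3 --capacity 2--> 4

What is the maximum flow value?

Computing max flow:
  Flow on (0->1): 6/6
  Flow on (0->2): 1/1
  Flow on (0->3): 2/7
  Flow on (1->4): 6/7
  Flow on (2->4): 1/2
  Flow on (3->4): 2/2
Maximum flow = 9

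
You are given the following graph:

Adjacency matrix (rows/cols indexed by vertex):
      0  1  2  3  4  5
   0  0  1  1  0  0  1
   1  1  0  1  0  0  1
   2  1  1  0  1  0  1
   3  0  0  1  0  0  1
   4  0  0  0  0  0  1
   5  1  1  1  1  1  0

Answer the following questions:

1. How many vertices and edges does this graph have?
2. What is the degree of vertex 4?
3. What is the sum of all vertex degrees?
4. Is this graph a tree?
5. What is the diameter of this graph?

Count: 6 vertices, 9 edges.
Vertex 4 has neighbors [5], degree = 1.
Handshaking lemma: 2 * 9 = 18.
A tree on 6 vertices has 5 edges. This graph has 9 edges (4 extra). Not a tree.
Diameter (longest shortest path) = 2.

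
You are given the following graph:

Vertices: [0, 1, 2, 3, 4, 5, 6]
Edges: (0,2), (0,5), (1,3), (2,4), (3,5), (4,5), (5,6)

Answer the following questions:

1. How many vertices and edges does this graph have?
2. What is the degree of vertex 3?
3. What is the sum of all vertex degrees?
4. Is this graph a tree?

Count: 7 vertices, 7 edges.
Vertex 3 has neighbors [1, 5], degree = 2.
Handshaking lemma: 2 * 7 = 14.
A tree on 7 vertices has 6 edges. This graph has 7 edges (1 extra). Not a tree.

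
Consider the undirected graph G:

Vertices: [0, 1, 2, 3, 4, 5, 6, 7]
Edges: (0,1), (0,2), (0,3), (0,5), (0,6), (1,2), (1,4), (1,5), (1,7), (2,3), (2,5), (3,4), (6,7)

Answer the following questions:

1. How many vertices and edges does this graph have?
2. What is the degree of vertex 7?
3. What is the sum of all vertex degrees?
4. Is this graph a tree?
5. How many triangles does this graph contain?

Count: 8 vertices, 13 edges.
Vertex 7 has neighbors [1, 6], degree = 2.
Handshaking lemma: 2 * 13 = 26.
A tree on 8 vertices has 7 edges. This graph has 13 edges (6 extra). Not a tree.
Number of triangles = 5.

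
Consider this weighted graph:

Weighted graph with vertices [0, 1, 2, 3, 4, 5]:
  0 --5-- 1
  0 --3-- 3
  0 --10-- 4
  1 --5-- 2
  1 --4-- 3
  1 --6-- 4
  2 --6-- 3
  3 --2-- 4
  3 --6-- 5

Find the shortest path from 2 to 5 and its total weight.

Using Dijkstra's algorithm from vertex 2:
Shortest path: 2 -> 3 -> 5
Total weight: 6 + 6 = 12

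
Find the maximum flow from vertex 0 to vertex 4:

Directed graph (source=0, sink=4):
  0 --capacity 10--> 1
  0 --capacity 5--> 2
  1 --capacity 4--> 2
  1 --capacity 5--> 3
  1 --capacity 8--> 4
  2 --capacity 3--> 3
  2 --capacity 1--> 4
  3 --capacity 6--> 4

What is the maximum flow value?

Computing max flow:
  Flow on (0->1): 10/10
  Flow on (0->2): 4/5
  Flow on (1->3): 2/5
  Flow on (1->4): 8/8
  Flow on (2->3): 3/3
  Flow on (2->4): 1/1
  Flow on (3->4): 5/6
Maximum flow = 14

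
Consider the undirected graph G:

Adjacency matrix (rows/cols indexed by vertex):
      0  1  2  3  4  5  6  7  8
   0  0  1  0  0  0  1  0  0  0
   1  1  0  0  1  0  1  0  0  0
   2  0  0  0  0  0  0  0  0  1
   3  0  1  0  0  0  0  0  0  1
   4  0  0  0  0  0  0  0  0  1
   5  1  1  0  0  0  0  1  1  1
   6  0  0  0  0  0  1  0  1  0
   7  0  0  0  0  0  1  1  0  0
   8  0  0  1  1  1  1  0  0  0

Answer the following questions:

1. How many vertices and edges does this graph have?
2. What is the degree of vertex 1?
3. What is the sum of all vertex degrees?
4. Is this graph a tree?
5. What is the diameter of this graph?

Count: 9 vertices, 11 edges.
Vertex 1 has neighbors [0, 3, 5], degree = 3.
Handshaking lemma: 2 * 11 = 22.
A tree on 9 vertices has 8 edges. This graph has 11 edges (3 extra). Not a tree.
Diameter (longest shortest path) = 3.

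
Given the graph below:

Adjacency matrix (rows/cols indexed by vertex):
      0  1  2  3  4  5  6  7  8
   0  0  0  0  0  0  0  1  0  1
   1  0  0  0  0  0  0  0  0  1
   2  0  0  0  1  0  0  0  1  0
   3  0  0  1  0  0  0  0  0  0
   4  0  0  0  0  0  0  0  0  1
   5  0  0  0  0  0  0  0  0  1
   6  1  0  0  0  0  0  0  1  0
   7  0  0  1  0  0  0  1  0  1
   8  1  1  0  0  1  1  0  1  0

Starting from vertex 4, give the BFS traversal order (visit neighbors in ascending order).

BFS from vertex 4 (neighbors processed in ascending order):
Visit order: 4, 8, 0, 1, 5, 7, 6, 2, 3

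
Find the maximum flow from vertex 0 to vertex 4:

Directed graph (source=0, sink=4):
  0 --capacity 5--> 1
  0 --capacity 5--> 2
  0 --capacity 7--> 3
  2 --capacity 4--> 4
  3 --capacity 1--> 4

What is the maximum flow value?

Computing max flow:
  Flow on (0->2): 4/5
  Flow on (0->3): 1/7
  Flow on (2->4): 4/4
  Flow on (3->4): 1/1
Maximum flow = 5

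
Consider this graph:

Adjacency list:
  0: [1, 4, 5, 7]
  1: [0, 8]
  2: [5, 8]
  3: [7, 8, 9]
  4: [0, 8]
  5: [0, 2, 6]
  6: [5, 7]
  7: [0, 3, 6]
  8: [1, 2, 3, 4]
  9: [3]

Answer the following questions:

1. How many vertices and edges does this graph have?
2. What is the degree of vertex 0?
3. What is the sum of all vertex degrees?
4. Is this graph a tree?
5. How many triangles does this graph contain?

Count: 10 vertices, 13 edges.
Vertex 0 has neighbors [1, 4, 5, 7], degree = 4.
Handshaking lemma: 2 * 13 = 26.
A tree on 10 vertices has 9 edges. This graph has 13 edges (4 extra). Not a tree.
Number of triangles = 0.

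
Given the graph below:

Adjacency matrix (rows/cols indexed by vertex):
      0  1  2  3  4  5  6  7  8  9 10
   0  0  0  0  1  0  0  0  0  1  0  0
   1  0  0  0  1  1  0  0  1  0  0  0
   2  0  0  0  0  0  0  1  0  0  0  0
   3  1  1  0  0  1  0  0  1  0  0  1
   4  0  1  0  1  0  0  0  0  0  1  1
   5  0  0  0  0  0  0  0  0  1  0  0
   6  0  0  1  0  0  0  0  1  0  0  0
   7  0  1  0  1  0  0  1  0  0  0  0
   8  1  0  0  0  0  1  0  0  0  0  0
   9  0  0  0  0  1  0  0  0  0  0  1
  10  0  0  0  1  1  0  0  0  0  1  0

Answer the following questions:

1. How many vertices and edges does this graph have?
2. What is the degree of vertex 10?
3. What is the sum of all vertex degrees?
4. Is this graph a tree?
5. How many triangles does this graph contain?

Count: 11 vertices, 14 edges.
Vertex 10 has neighbors [3, 4, 9], degree = 3.
Handshaking lemma: 2 * 14 = 28.
A tree on 11 vertices has 10 edges. This graph has 14 edges (4 extra). Not a tree.
Number of triangles = 4.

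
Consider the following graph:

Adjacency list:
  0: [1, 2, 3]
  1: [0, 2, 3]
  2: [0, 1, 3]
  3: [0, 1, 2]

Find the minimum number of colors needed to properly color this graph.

The graph has a maximum clique of size 4 (lower bound on chromatic number).
A valid 4-coloring: {0: 0, 1: 1, 2: 2, 3: 3}.
Chromatic number = 4.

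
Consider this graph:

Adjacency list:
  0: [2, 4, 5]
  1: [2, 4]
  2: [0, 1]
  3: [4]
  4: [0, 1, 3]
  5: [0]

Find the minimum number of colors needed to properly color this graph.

The graph has a maximum clique of size 2 (lower bound on chromatic number).
A valid 2-coloring: {0: 0, 1: 0, 2: 1, 3: 0, 4: 1, 5: 1}.
Chromatic number = 2.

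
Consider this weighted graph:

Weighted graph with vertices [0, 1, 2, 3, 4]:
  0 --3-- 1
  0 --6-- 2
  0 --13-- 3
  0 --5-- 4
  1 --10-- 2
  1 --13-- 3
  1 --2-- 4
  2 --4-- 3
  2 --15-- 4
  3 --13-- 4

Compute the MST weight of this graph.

Applying Kruskal's algorithm (sort edges by weight, add if no cycle):
  Add (1,4) w=2
  Add (0,1) w=3
  Add (2,3) w=4
  Skip (0,4) w=5 (creates cycle)
  Add (0,2) w=6
  Skip (1,2) w=10 (creates cycle)
  Skip (0,3) w=13 (creates cycle)
  Skip (1,3) w=13 (creates cycle)
  Skip (3,4) w=13 (creates cycle)
  Skip (2,4) w=15 (creates cycle)
MST weight = 15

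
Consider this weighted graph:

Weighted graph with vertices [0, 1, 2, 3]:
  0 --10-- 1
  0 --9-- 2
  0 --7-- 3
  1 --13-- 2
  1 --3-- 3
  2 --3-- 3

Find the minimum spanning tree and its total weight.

Applying Kruskal's algorithm (sort edges by weight, add if no cycle):
  Add (1,3) w=3
  Add (2,3) w=3
  Add (0,3) w=7
  Skip (0,2) w=9 (creates cycle)
  Skip (0,1) w=10 (creates cycle)
  Skip (1,2) w=13 (creates cycle)
MST weight = 13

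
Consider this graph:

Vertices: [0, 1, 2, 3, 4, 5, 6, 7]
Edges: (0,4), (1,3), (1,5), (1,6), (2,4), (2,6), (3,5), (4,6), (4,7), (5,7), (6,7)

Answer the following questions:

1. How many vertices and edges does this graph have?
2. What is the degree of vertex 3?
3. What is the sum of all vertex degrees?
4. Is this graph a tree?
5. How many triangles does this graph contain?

Count: 8 vertices, 11 edges.
Vertex 3 has neighbors [1, 5], degree = 2.
Handshaking lemma: 2 * 11 = 22.
A tree on 8 vertices has 7 edges. This graph has 11 edges (4 extra). Not a tree.
Number of triangles = 3.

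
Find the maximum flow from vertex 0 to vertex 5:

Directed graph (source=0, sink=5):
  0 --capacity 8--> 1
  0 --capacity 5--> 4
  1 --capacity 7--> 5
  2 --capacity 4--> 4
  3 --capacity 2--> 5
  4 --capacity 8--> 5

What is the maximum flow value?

Computing max flow:
  Flow on (0->1): 7/8
  Flow on (0->4): 5/5
  Flow on (1->5): 7/7
  Flow on (4->5): 5/8
Maximum flow = 12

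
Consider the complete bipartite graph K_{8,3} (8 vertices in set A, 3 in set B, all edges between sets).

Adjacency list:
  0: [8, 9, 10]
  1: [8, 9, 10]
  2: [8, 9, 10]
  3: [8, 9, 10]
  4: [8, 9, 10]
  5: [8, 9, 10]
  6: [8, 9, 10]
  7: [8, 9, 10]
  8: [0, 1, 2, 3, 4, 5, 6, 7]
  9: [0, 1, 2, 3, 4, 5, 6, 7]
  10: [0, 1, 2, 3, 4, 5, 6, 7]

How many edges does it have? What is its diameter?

K_{8,3} has 8 * 3 = 24 edges.
Any vertex reaches any opposite-side vertex in 1 step; same-side vertices reach in 2 steps via any opposite-side vertex.
Diameter = 2.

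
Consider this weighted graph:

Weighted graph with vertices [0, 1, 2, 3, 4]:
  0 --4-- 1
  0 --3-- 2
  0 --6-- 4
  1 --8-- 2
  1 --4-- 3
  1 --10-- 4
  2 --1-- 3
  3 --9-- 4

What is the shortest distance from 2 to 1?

Using Dijkstra's algorithm from vertex 2:
Shortest path: 2 -> 3 -> 1
Total weight: 1 + 4 = 5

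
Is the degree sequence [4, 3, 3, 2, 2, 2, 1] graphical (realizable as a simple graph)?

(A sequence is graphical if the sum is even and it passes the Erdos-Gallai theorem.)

Sum of degrees = 17. Sum is odd, so the sequence is NOT graphical.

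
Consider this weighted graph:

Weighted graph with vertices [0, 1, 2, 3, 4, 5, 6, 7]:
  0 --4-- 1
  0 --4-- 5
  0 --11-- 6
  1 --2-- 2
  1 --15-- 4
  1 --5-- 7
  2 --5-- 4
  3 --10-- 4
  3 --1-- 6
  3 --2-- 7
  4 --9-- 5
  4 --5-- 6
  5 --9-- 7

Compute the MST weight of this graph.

Applying Kruskal's algorithm (sort edges by weight, add if no cycle):
  Add (3,6) w=1
  Add (1,2) w=2
  Add (3,7) w=2
  Add (0,5) w=4
  Add (0,1) w=4
  Add (1,7) w=5
  Add (2,4) w=5
  Skip (4,6) w=5 (creates cycle)
  Skip (4,5) w=9 (creates cycle)
  Skip (5,7) w=9 (creates cycle)
  Skip (3,4) w=10 (creates cycle)
  Skip (0,6) w=11 (creates cycle)
  Skip (1,4) w=15 (creates cycle)
MST weight = 23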